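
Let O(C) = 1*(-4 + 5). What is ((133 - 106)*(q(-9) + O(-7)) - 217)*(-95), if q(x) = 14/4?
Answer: 18145/2 ≈ 9072.5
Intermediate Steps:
O(C) = 1 (O(C) = 1*1 = 1)
q(x) = 7/2 (q(x) = 14*(¼) = 7/2)
((133 - 106)*(q(-9) + O(-7)) - 217)*(-95) = ((133 - 106)*(7/2 + 1) - 217)*(-95) = (27*(9/2) - 217)*(-95) = (243/2 - 217)*(-95) = -191/2*(-95) = 18145/2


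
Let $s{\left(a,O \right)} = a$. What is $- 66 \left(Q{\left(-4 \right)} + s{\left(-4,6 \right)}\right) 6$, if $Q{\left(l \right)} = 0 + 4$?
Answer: $0$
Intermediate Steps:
$Q{\left(l \right)} = 4$
$- 66 \left(Q{\left(-4 \right)} + s{\left(-4,6 \right)}\right) 6 = - 66 \left(4 - 4\right) 6 = - 66 \cdot 0 \cdot 6 = \left(-66\right) 0 = 0$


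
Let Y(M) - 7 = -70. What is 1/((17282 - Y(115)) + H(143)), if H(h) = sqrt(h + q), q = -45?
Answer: 17345/300848927 - 7*sqrt(2)/300848927 ≈ 5.7621e-5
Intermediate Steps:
Y(M) = -63 (Y(M) = 7 - 70 = -63)
H(h) = sqrt(-45 + h) (H(h) = sqrt(h - 45) = sqrt(-45 + h))
1/((17282 - Y(115)) + H(143)) = 1/((17282 - 1*(-63)) + sqrt(-45 + 143)) = 1/((17282 + 63) + sqrt(98)) = 1/(17345 + 7*sqrt(2))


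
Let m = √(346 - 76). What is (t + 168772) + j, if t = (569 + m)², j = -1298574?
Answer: -805771 + 3414*√30 ≈ -7.8707e+5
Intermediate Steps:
m = 3*√30 (m = √270 = 3*√30 ≈ 16.432)
t = (569 + 3*√30)² ≈ 3.4273e+5
(t + 168772) + j = ((324031 + 3414*√30) + 168772) - 1298574 = (492803 + 3414*√30) - 1298574 = -805771 + 3414*√30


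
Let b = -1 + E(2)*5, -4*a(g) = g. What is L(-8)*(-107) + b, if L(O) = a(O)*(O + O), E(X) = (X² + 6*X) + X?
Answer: 3513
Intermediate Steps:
a(g) = -g/4
E(X) = X² + 7*X
L(O) = -O²/2 (L(O) = (-O/4)*(O + O) = (-O/4)*(2*O) = -O²/2)
b = 89 (b = -1 + (2*(7 + 2))*5 = -1 + (2*9)*5 = -1 + 18*5 = -1 + 90 = 89)
L(-8)*(-107) + b = -½*(-8)²*(-107) + 89 = -½*64*(-107) + 89 = -32*(-107) + 89 = 3424 + 89 = 3513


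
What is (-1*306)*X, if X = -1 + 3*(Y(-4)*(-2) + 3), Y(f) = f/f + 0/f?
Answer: -612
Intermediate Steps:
Y(f) = 1 (Y(f) = 1 + 0 = 1)
X = 2 (X = -1 + 3*(1*(-2) + 3) = -1 + 3*(-2 + 3) = -1 + 3*1 = -1 + 3 = 2)
(-1*306)*X = -1*306*2 = -306*2 = -612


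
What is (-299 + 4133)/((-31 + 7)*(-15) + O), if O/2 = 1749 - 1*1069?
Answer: 1917/860 ≈ 2.2291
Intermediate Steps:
O = 1360 (O = 2*(1749 - 1*1069) = 2*(1749 - 1069) = 2*680 = 1360)
(-299 + 4133)/((-31 + 7)*(-15) + O) = (-299 + 4133)/((-31 + 7)*(-15) + 1360) = 3834/(-24*(-15) + 1360) = 3834/(360 + 1360) = 3834/1720 = 3834*(1/1720) = 1917/860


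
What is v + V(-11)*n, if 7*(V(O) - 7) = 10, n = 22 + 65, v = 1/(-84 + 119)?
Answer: 25666/35 ≈ 733.31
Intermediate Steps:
v = 1/35 ≈ 0.028571
n = 87
V(O) = 59/7 (V(O) = 7 + (⅐)*10 = 7 + 10/7 = 59/7)
v + V(-11)*n = 1/35 + (59/7)*87 = 1/35 + 5133/7 = 25666/35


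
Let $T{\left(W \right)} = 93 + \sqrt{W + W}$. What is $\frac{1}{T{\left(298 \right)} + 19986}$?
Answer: $\frac{20079}{403165645} - \frac{2 \sqrt{149}}{403165645} \approx 4.9743 \cdot 10^{-5}$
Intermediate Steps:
$T{\left(W \right)} = 93 + \sqrt{2} \sqrt{W}$ ($T{\left(W \right)} = 93 + \sqrt{2 W} = 93 + \sqrt{2} \sqrt{W}$)
$\frac{1}{T{\left(298 \right)} + 19986} = \frac{1}{\left(93 + \sqrt{2} \sqrt{298}\right) + 19986} = \frac{1}{\left(93 + 2 \sqrt{149}\right) + 19986} = \frac{1}{20079 + 2 \sqrt{149}}$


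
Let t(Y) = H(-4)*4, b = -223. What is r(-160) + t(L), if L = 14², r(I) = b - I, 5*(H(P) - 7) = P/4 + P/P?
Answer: -35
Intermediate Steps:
H(P) = 36/5 + P/20 (H(P) = 7 + (P/4 + P/P)/5 = 7 + (P*(¼) + 1)/5 = 7 + (P/4 + 1)/5 = 7 + (1 + P/4)/5 = 7 + (⅕ + P/20) = 36/5 + P/20)
r(I) = -223 - I
L = 196
t(Y) = 28 (t(Y) = (36/5 + (1/20)*(-4))*4 = (36/5 - ⅕)*4 = 7*4 = 28)
r(-160) + t(L) = (-223 - 1*(-160)) + 28 = (-223 + 160) + 28 = -63 + 28 = -35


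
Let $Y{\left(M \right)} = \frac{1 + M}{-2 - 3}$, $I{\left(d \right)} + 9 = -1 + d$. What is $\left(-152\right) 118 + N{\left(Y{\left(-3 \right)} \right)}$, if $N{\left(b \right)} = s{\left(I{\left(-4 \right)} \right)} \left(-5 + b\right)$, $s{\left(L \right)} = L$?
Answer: $- \frac{89358}{5} \approx -17872.0$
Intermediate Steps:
$I{\left(d \right)} = -10 + d$ ($I{\left(d \right)} = -9 + \left(-1 + d\right) = -10 + d$)
$Y{\left(M \right)} = - \frac{1}{5} - \frac{M}{5}$ ($Y{\left(M \right)} = \frac{1 + M}{-5} = \left(1 + M\right) \left(- \frac{1}{5}\right) = - \frac{1}{5} - \frac{M}{5}$)
$N{\left(b \right)} = 70 - 14 b$ ($N{\left(b \right)} = \left(-10 - 4\right) \left(-5 + b\right) = - 14 \left(-5 + b\right) = 70 - 14 b$)
$\left(-152\right) 118 + N{\left(Y{\left(-3 \right)} \right)} = \left(-152\right) 118 + \left(70 - 14 \left(- \frac{1}{5} - - \frac{3}{5}\right)\right) = -17936 + \left(70 - 14 \left(- \frac{1}{5} + \frac{3}{5}\right)\right) = -17936 + \left(70 - \frac{28}{5}\right) = -17936 + \frac{322}{5} = - \frac{89358}{5}$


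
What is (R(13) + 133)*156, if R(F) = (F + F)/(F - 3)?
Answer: 105768/5 ≈ 21154.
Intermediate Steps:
R(F) = 2*F/(-3 + F) (R(F) = (2*F)/(-3 + F) = 2*F/(-3 + F))
(R(13) + 133)*156 = (2*13/(-3 + 13) + 133)*156 = (2*13/10 + 133)*156 = (2*13*(⅒) + 133)*156 = (13/5 + 133)*156 = (678/5)*156 = 105768/5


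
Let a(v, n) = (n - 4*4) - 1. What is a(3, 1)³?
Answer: -4096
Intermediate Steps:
a(v, n) = -17 + n (a(v, n) = (n - 16) - 1 = (-16 + n) - 1 = -17 + n)
a(3, 1)³ = (-17 + 1)³ = (-16)³ = -4096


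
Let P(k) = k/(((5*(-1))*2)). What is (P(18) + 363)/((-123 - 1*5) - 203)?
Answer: -1806/1655 ≈ -1.0912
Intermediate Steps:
P(k) = -k/10 (P(k) = k/((-5*2)) = k/(-10) = k*(-⅒) = -k/10)
(P(18) + 363)/((-123 - 1*5) - 203) = (-⅒*18 + 363)/((-123 - 1*5) - 203) = (-9/5 + 363)/((-123 - 5) - 203) = 1806/(5*(-128 - 203)) = (1806/5)/(-331) = (1806/5)*(-1/331) = -1806/1655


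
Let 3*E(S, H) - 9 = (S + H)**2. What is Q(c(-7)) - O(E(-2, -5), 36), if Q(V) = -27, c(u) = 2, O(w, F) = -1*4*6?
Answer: -3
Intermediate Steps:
E(S, H) = 3 + (H + S)**2/3 (E(S, H) = 3 + (S + H)**2/3 = 3 + (H + S)**2/3)
O(w, F) = -24 (O(w, F) = -4*6 = -24)
Q(c(-7)) - O(E(-2, -5), 36) = -27 - 1*(-24) = -27 + 24 = -3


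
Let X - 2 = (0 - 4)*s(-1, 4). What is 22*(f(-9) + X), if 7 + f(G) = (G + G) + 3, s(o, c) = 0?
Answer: -440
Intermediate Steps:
f(G) = -4 + 2*G (f(G) = -7 + ((G + G) + 3) = -7 + (2*G + 3) = -7 + (3 + 2*G) = -4 + 2*G)
X = 2 (X = 2 + (0 - 4)*0 = 2 - 4*0 = 2 + 0 = 2)
22*(f(-9) + X) = 22*((-4 + 2*(-9)) + 2) = 22*((-4 - 18) + 2) = 22*(-22 + 2) = 22*(-20) = -440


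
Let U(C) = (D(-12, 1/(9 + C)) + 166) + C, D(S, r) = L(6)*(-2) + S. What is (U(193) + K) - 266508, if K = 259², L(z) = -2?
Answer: -199076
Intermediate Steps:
K = 67081
D(S, r) = 4 + S (D(S, r) = -2*(-2) + S = 4 + S)
U(C) = 158 + C (U(C) = ((4 - 12) + 166) + C = (-8 + 166) + C = 158 + C)
(U(193) + K) - 266508 = ((158 + 193) + 67081) - 266508 = (351 + 67081) - 266508 = 67432 - 266508 = -199076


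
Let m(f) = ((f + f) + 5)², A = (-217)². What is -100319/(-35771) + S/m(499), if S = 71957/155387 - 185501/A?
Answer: 738445885472847751359/263309844758500838977 ≈ 2.8045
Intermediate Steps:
A = 47089
S = -25436060714/7317018443 (S = 71957/155387 - 185501/47089 = -25436060714/7317018443 ≈ -3.4763)
m(f) = (5 + 2*f)² (m(f) = (2*f + 5)² = (5 + 2*f)²)
-100319/(-35771) + S/m(499) = -100319/(-35771) - 25436060714/(7317018443*(5 + 2*499)²) = -100319*(-1/35771) - 25436060714/(7317018443*(5 + 998)²) = 100319/35771 - 25436060714/(7317018443*(1003²)) = 100319/35771 - 25436060714/7317018443/1006009 = 100319/35771 - 25436060714/7317018443*1/1006009 = 100319/35771 - 25436060714/7360986406823987 = 738445885472847751359/263309844758500838977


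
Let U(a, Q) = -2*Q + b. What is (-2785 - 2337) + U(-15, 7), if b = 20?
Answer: -5116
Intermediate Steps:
U(a, Q) = 20 - 2*Q (U(a, Q) = -2*Q + 20 = 20 - 2*Q)
(-2785 - 2337) + U(-15, 7) = (-2785 - 2337) + (20 - 2*7) = -5122 + (20 - 14) = -5122 + 6 = -5116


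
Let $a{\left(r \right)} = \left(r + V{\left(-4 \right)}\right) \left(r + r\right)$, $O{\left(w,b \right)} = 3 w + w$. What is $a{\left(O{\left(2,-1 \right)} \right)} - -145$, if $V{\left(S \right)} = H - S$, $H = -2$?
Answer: $305$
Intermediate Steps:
$V{\left(S \right)} = -2 - S$
$O{\left(w,b \right)} = 4 w$
$a{\left(r \right)} = 2 r \left(2 + r\right)$ ($a{\left(r \right)} = \left(r - -2\right) \left(r + r\right) = \left(r + \left(-2 + 4\right)\right) 2 r = \left(r + 2\right) 2 r = \left(2 + r\right) 2 r = 2 r \left(2 + r\right)$)
$a{\left(O{\left(2,-1 \right)} \right)} - -145 = 2 \cdot 4 \cdot 2 \left(2 + 4 \cdot 2\right) - -145 = 2 \cdot 8 \left(2 + 8\right) + 145 = 2 \cdot 8 \cdot 10 + 145 = 160 + 145 = 305$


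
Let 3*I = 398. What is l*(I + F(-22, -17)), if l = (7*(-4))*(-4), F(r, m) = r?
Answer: 37184/3 ≈ 12395.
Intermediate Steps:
I = 398/3 (I = (⅓)*398 = 398/3 ≈ 132.67)
l = 112 (l = -28*(-4) = 112)
l*(I + F(-22, -17)) = 112*(398/3 - 22) = 112*(332/3) = 37184/3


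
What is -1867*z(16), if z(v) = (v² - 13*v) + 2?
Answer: -93350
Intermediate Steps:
z(v) = 2 + v² - 13*v
-1867*z(16) = -1867*(2 + 16² - 13*16) = -1867*(2 + 256 - 208) = -1867*50 = -93350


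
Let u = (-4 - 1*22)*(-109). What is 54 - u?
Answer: -2780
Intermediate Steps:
u = 2834 (u = (-4 - 22)*(-109) = -26*(-109) = 2834)
54 - u = 54 - 1*2834 = 54 - 2834 = -2780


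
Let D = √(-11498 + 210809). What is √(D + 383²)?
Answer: √(146689 + √199311) ≈ 383.58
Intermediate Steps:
D = √199311 ≈ 446.44
√(D + 383²) = √(√199311 + 383²) = √(√199311 + 146689) = √(146689 + √199311)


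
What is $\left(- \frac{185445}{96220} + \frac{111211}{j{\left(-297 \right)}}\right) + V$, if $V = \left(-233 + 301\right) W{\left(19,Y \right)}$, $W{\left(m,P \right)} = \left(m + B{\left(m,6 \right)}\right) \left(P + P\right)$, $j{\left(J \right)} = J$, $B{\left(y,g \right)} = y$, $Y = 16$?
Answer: $\frac{470449458067}{5715468} \approx 82312.0$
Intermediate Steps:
$W{\left(m,P \right)} = 4 P m$ ($W{\left(m,P \right)} = \left(m + m\right) \left(P + P\right) = 2 m 2 P = 4 P m$)
$V = 82688$ ($V = \left(-233 + 301\right) 4 \cdot 16 \cdot 19 = 68 \cdot 1216 = 82688$)
$\left(- \frac{185445}{96220} + \frac{111211}{j{\left(-297 \right)}}\right) + V = \left(- \frac{185445}{96220} + \frac{111211}{-297}\right) + 82688 = \left(\left(-185445\right) \frac{1}{96220} + 111211 \left(- \frac{1}{297}\right)\right) + 82688 = \left(- \frac{37089}{19244} - \frac{111211}{297}\right) + 82688 = - \frac{2151159917}{5715468} + 82688 = \frac{470449458067}{5715468}$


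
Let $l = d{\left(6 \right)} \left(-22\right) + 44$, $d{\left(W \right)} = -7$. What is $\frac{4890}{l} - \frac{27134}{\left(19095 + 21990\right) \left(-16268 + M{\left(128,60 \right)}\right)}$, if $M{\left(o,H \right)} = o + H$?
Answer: $\frac{8158000567}{330323400} \approx 24.697$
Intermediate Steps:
$M{\left(o,H \right)} = H + o$
$l = 198$ ($l = \left(-7\right) \left(-22\right) + 44 = 154 + 44 = 198$)
$\frac{4890}{l} - \frac{27134}{\left(19095 + 21990\right) \left(-16268 + M{\left(128,60 \right)}\right)} = \frac{4890}{198} - \frac{27134}{\left(19095 + 21990\right) \left(-16268 + \left(60 + 128\right)\right)} = 4890 \cdot \frac{1}{198} - \frac{27134}{41085 \left(-16268 + 188\right)} = \frac{815}{33} - \frac{27134}{41085 \left(-16080\right)} = \frac{815}{33} - \frac{27134}{-660646800} = \frac{815}{33} - - \frac{13567}{330323400} = \frac{815}{33} + \frac{13567}{330323400} = \frac{8158000567}{330323400}$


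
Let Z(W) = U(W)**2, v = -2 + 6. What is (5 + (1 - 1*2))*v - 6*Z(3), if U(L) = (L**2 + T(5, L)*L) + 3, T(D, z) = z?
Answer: -2630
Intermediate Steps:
U(L) = 3 + 2*L**2 (U(L) = (L**2 + L*L) + 3 = (L**2 + L**2) + 3 = 2*L**2 + 3 = 3 + 2*L**2)
v = 4
Z(W) = (3 + 2*W**2)**2
(5 + (1 - 1*2))*v - 6*Z(3) = (5 + (1 - 1*2))*4 - 6*(3 + 2*3**2)**2 = (5 + (1 - 2))*4 - 6*(3 + 2*9)**2 = (5 - 1)*4 - 6*(3 + 18)**2 = 4*4 - 6*21**2 = 16 - 6*441 = 16 - 2646 = -2630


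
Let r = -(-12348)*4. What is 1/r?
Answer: 1/49392 ≈ 2.0246e-5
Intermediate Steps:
r = 49392 (r = -1372*(-36) = 49392)
1/r = 1/49392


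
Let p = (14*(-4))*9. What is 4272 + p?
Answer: 3768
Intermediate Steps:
p = -504 (p = -56*9 = -504)
4272 + p = 4272 - 504 = 3768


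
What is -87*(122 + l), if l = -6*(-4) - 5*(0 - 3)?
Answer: -14007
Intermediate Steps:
l = 39 (l = 24 - 5*(-3) = 24 + 15 = 39)
-87*(122 + l) = -87*(122 + 39) = -87*161 = -14007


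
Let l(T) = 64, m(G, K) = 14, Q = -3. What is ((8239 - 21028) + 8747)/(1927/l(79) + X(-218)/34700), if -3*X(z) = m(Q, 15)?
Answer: -6732355200/50149951 ≈ -134.24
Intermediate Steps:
X(z) = -14/3 (X(z) = -⅓*14 = -14/3)
((8239 - 21028) + 8747)/(1927/l(79) + X(-218)/34700) = ((8239 - 21028) + 8747)/(1927/64 - 14/3/34700) = (-12789 + 8747)/(1927*(1/64) - 14/3*1/34700) = -4042/(1927/64 - 7/52050) = -4042/50149951/1665600 = -4042*1665600/50149951 = -6732355200/50149951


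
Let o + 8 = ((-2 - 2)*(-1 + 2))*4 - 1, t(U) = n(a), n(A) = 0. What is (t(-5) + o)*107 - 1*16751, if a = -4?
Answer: -19426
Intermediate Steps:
t(U) = 0
o = -25 (o = -8 + (((-2 - 2)*(-1 + 2))*4 - 1) = -8 + (-4*1*4 - 1) = -8 + (-4*4 - 1) = -8 + (-16 - 1) = -8 - 17 = -25)
(t(-5) + o)*107 - 1*16751 = (0 - 25)*107 - 1*16751 = -25*107 - 16751 = -2675 - 16751 = -19426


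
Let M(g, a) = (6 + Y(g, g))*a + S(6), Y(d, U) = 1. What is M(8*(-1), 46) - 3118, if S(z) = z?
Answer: -2790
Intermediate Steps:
M(g, a) = 6 + 7*a (M(g, a) = (6 + 1)*a + 6 = 7*a + 6 = 6 + 7*a)
M(8*(-1), 46) - 3118 = (6 + 7*46) - 3118 = (6 + 322) - 3118 = 328 - 3118 = -2790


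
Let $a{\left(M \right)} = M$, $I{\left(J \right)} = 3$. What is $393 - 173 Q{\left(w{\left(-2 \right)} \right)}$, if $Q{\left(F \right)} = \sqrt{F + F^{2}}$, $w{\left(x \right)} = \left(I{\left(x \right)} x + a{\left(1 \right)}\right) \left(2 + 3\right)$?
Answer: $393 - 1730 \sqrt{6} \approx -3844.6$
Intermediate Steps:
$w{\left(x \right)} = 5 + 15 x$ ($w{\left(x \right)} = \left(3 x + 1\right) \left(2 + 3\right) = \left(1 + 3 x\right) 5 = 5 + 15 x$)
$393 - 173 Q{\left(w{\left(-2 \right)} \right)} = 393 - 173 \sqrt{\left(5 + 15 \left(-2\right)\right) \left(1 + \left(5 + 15 \left(-2\right)\right)\right)} = 393 - 173 \sqrt{\left(5 - 30\right) \left(1 + \left(5 - 30\right)\right)} = 393 - 173 \sqrt{- 25 \left(1 - 25\right)} = 393 - 173 \sqrt{\left(-25\right) \left(-24\right)} = 393 - 173 \sqrt{600} = 393 - 173 \cdot 10 \sqrt{6} = 393 - 1730 \sqrt{6}$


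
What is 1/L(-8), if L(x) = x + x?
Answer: -1/16 ≈ -0.062500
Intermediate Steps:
L(x) = 2*x
1/L(-8) = 1/(2*(-8)) = 1/(-16) = -1/16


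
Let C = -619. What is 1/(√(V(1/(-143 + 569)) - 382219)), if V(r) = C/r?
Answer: -I*√645913/645913 ≈ -0.0012443*I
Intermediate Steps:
V(r) = -619/r
1/(√(V(1/(-143 + 569)) - 382219)) = 1/(√(-619/(1/(-143 + 569)) - 382219)) = 1/(√(-619/(1/426) - 382219)) = 1/(√(-619/1/426 - 382219)) = 1/(√(-619*426 - 382219)) = 1/(√(-263694 - 382219)) = 1/(√(-645913)) = 1/(I*√645913) = -I*√645913/645913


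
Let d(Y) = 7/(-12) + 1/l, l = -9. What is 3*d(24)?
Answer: -25/12 ≈ -2.0833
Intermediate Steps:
d(Y) = -25/36 (d(Y) = 7/(-12) + 1/(-9) = 7*(-1/12) + 1*(-1/9) = -7/12 - 1/9 = -25/36)
3*d(24) = 3*(-25/36) = -25/12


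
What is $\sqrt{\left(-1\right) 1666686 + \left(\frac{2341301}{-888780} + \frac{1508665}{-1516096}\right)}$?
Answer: $\frac{i \sqrt{2955267017038027417715918745}}{42108618840} \approx 1291.0 i$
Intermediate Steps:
$\sqrt{\left(-1\right) 1666686 + \left(\frac{2341301}{-888780} + \frac{1508665}{-1516096}\right)} = \sqrt{-1666686 + \left(2341301 \left(- \frac{1}{888780}\right) + 1508665 \left(- \frac{1}{1516096}\right)\right)} = \sqrt{-1666686 - \frac{1222627089899}{336868950720}} = \sqrt{- \frac{561455986626803819}{336868950720}} = \frac{i \sqrt{2955267017038027417715918745}}{42108618840}$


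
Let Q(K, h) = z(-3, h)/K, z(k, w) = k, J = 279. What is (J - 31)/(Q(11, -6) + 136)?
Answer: 2728/1493 ≈ 1.8272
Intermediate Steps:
Q(K, h) = -3/K
(J - 31)/(Q(11, -6) + 136) = (279 - 31)/(-3/11 + 136) = 248/(-3*1/11 + 136) = 248/(-3/11 + 136) = 248/(1493/11) = 248*(11/1493) = 2728/1493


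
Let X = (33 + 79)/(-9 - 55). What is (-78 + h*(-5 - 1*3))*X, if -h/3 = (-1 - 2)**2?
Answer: -483/2 ≈ -241.50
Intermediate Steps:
h = -27 (h = -3*(-1 - 2)**2 = -3*(-3)**2 = -3*9 = -27)
X = -7/4 (X = 112/(-64) = 112*(-1/64) = -7/4 ≈ -1.7500)
(-78 + h*(-5 - 1*3))*X = (-78 - 27*(-5 - 1*3))*(-7/4) = (-78 - 27*(-5 - 3))*(-7/4) = (-78 - 27*(-8))*(-7/4) = (-78 + 216)*(-7/4) = 138*(-7/4) = -483/2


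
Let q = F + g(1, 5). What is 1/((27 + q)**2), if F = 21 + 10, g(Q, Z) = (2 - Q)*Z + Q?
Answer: 1/4096 ≈ 0.00024414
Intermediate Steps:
g(Q, Z) = Q + Z*(2 - Q) (g(Q, Z) = Z*(2 - Q) + Q = Q + Z*(2 - Q))
F = 31
q = 37 (q = 31 + (1 + 2*5 - 1*1*5) = 31 + (1 + 10 - 5) = 31 + 6 = 37)
1/((27 + q)**2) = 1/((27 + 37)**2) = 1/(64**2) = 1/4096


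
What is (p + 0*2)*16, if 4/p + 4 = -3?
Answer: -64/7 ≈ -9.1429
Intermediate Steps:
p = -4/7 (p = 4/(-4 - 3) = 4/(-7) = 4*(-1/7) = -4/7 ≈ -0.57143)
(p + 0*2)*16 = (-4/7 + 0*2)*16 = (-4/7 + 0)*16 = -4/7*16 = -64/7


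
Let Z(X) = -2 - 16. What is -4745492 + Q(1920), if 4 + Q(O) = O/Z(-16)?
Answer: -14236808/3 ≈ -4.7456e+6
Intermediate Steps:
Z(X) = -18
Q(O) = -4 - O/18 (Q(O) = -4 + O/(-18) = -4 + O*(-1/18) = -4 - O/18)
-4745492 + Q(1920) = -4745492 + (-4 - 1/18*1920) = -4745492 + (-4 - 320/3) = -4745492 - 332/3 = -14236808/3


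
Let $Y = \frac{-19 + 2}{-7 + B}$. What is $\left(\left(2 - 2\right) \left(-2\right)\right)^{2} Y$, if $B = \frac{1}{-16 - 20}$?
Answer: $0$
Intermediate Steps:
$B = - \frac{1}{36}$ ($B = \frac{1}{-36} = - \frac{1}{36} \approx -0.027778$)
$Y = \frac{612}{253}$ ($Y = \frac{-19 + 2}{-7 - \frac{1}{36}} = - \frac{17}{- \frac{253}{36}} = \left(-17\right) \left(- \frac{36}{253}\right) = \frac{612}{253} \approx 2.419$)
$\left(\left(2 - 2\right) \left(-2\right)\right)^{2} Y = \left(\left(2 - 2\right) \left(-2\right)\right)^{2} \cdot \frac{612}{253} = \left(0 \left(-2\right)\right)^{2} \cdot \frac{612}{253} = 0^{2} \cdot \frac{612}{253} = 0 \cdot \frac{612}{253} = 0$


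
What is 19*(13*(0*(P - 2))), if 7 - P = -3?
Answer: 0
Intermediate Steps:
P = 10 (P = 7 - 1*(-3) = 7 + 3 = 10)
19*(13*(0*(P - 2))) = 19*(13*(0*(10 - 2))) = 19*(13*(0*8)) = 19*(13*0) = 19*0 = 0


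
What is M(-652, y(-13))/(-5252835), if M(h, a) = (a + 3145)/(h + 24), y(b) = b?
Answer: 261/274898365 ≈ 9.4944e-7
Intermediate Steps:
M(h, a) = (3145 + a)/(24 + h)
M(-652, y(-13))/(-5252835) = ((3145 - 13)/(24 - 652))/(-5252835) = (3132/(-628))*(-1/5252835) = -1/628*3132*(-1/5252835) = -783/157*(-1/5252835) = 261/274898365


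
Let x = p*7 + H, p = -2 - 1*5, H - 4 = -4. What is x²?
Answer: 2401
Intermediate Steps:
H = 0 (H = 4 - 4 = 0)
p = -7 (p = -2 - 5 = -7)
x = -49 (x = -7*7 + 0 = -49 + 0 = -49)
x² = (-49)² = 2401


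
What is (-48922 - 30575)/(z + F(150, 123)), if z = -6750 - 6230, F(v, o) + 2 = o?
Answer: 7227/1169 ≈ 6.1822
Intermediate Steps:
F(v, o) = -2 + o
z = -12980
(-48922 - 30575)/(z + F(150, 123)) = (-48922 - 30575)/(-12980 + (-2 + 123)) = -79497/(-12980 + 121) = -79497/(-12859) = -79497*(-1/12859) = 7227/1169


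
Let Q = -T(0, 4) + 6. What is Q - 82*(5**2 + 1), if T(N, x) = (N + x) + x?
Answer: -2134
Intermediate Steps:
T(N, x) = N + 2*x
Q = -2 (Q = -(0 + 2*4) + 6 = -(0 + 8) + 6 = -1*8 + 6 = -8 + 6 = -2)
Q - 82*(5**2 + 1) = -2 - 82*(5**2 + 1) = -2 - 82*(25 + 1) = -2 - 82*26 = -2 - 2132 = -2134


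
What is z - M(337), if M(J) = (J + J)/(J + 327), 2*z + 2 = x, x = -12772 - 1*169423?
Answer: -30245039/332 ≈ -91100.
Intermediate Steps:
x = -182195 (x = -12772 - 169423 = -182195)
z = -182197/2 (z = -1 + (½)*(-182195) = -1 - 182195/2 = -182197/2 ≈ -91099.)
M(J) = 2*J/(327 + J) (M(J) = (2*J)/(327 + J) = 2*J/(327 + J))
z - M(337) = -182197/2 - 2*337/(327 + 337) = -182197/2 - 2*337/664 = -182197/2 - 1*337/332 = -182197/2 - 337/332 = -30245039/332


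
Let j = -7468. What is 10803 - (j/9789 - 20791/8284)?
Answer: 876303085039/81092076 ≈ 10806.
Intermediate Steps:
10803 - (j/9789 - 20791/8284) = 10803 - (-7468/9789 - 20791/8284) = 10803 - 1*(-265388011/81092076) = 10803 + 265388011/81092076 = 876303085039/81092076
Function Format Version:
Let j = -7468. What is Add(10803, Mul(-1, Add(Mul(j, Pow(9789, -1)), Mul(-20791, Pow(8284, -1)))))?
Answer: Rational(876303085039, 81092076) ≈ 10806.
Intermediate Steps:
Add(10803, Mul(-1, Add(Mul(j, Pow(9789, -1)), Mul(-20791, Pow(8284, -1))))) = Add(10803, Mul(-1, Add(Mul(-7468, Pow(9789, -1)), Mul(-20791, Pow(8284, -1))))) = Add(10803, Mul(-1, Add(Mul(-7468, Rational(1, 9789)), Mul(-20791, Rational(1, 8284))))) = Add(10803, Mul(-1, Add(Rational(-7468, 9789), Rational(-20791, 8284)))) = Add(10803, Mul(-1, Rational(-265388011, 81092076))) = Add(10803, Rational(265388011, 81092076)) = Rational(876303085039, 81092076)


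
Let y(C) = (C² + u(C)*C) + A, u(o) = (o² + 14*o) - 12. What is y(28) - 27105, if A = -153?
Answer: 6118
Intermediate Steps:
u(o) = -12 + o² + 14*o
y(C) = -153 + C² + C*(-12 + C² + 14*C) (y(C) = (C² + (-12 + C² + 14*C)*C) - 153 = (C² + C*(-12 + C² + 14*C)) - 153 = -153 + C² + C*(-12 + C² + 14*C))
y(28) - 27105 = (-153 + 28³ - 12*28 + 15*28²) - 27105 = (-153 + 21952 - 336 + 15*784) - 27105 = (-153 + 21952 - 336 + 11760) - 27105 = 33223 - 27105 = 6118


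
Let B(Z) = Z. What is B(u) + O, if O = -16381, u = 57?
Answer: -16324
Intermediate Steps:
B(u) + O = 57 - 16381 = -16324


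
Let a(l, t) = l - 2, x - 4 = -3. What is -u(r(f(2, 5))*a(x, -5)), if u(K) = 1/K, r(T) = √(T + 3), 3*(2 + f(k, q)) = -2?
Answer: √3 ≈ 1.7320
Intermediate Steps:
f(k, q) = -8/3 (f(k, q) = -2 + (⅓)*(-2) = -2 - ⅔ = -8/3)
x = 1 (x = 4 - 3 = 1)
r(T) = √(3 + T)
a(l, t) = -2 + l
-u(r(f(2, 5))*a(x, -5)) = -1/(√(3 - 8/3)*(-2 + 1)) = -1/(√(⅓)*(-1)) = -1/((√3/3)*(-1)) = -1/((-√3/3)) = -(-1)*√3 = √3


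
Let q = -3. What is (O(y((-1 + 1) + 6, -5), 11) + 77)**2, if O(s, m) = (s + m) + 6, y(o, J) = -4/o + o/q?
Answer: 75076/9 ≈ 8341.8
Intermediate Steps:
y(o, J) = -4/o - o/3 (y(o, J) = -4/o + o/(-3) = -4/o + o*(-1/3) = -4/o - o/3)
O(s, m) = 6 + m + s (O(s, m) = (m + s) + 6 = 6 + m + s)
(O(y((-1 + 1) + 6, -5), 11) + 77)**2 = ((6 + 11 + (-4/((-1 + 1) + 6) - ((-1 + 1) + 6)/3)) + 77)**2 = ((6 + 11 + (-4/(0 + 6) - (0 + 6)/3)) + 77)**2 = ((6 + 11 + (-4/6 - 1/3*6)) + 77)**2 = ((6 + 11 + (-4*1/6 - 2)) + 77)**2 = ((6 + 11 + (-2/3 - 2)) + 77)**2 = ((6 + 11 - 8/3) + 77)**2 = (43/3 + 77)**2 = (274/3)**2 = 75076/9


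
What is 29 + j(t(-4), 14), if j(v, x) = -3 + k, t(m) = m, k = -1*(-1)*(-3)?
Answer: 23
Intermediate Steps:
k = -3 (k = 1*(-3) = -3)
j(v, x) = -6 (j(v, x) = -3 - 3 = -6)
29 + j(t(-4), 14) = 29 - 6 = 23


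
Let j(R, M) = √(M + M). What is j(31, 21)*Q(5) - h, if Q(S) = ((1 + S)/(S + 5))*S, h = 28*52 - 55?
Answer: -1401 + 3*√42 ≈ -1381.6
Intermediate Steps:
h = 1401 (h = 1456 - 55 = 1401)
Q(S) = S*(1 + S)/(5 + S) (Q(S) = ((1 + S)/(5 + S))*S = S*(1 + S)/(5 + S))
j(R, M) = √2*√M (j(R, M) = √(2*M) = √2*√M)
j(31, 21)*Q(5) - h = (√2*√21)*(5*(1 + 5)/(5 + 5)) - 1*1401 = √42*(5*6/10) - 1401 = √42*(5*(⅒)*6) - 1401 = √42*3 - 1401 = 3*√42 - 1401 = -1401 + 3*√42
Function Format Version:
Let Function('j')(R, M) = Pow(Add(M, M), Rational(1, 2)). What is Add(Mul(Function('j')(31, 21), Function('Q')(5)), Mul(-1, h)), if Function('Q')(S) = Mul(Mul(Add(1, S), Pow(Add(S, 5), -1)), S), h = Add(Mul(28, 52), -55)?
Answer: Add(-1401, Mul(3, Pow(42, Rational(1, 2)))) ≈ -1381.6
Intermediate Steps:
h = 1401 (h = Add(1456, -55) = 1401)
Function('Q')(S) = Mul(S, Pow(Add(5, S), -1), Add(1, S)) (Function('Q')(S) = Mul(Mul(Add(1, S), Pow(Add(5, S), -1)), S) = Mul(Mul(Pow(Add(5, S), -1), Add(1, S)), S) = Mul(S, Pow(Add(5, S), -1), Add(1, S)))
Function('j')(R, M) = Mul(Pow(2, Rational(1, 2)), Pow(M, Rational(1, 2))) (Function('j')(R, M) = Pow(Mul(2, M), Rational(1, 2)) = Mul(Pow(2, Rational(1, 2)), Pow(M, Rational(1, 2))))
Add(Mul(Function('j')(31, 21), Function('Q')(5)), Mul(-1, h)) = Add(Mul(Mul(Pow(2, Rational(1, 2)), Pow(21, Rational(1, 2))), Mul(5, Pow(Add(5, 5), -1), Add(1, 5))), Mul(-1, 1401)) = Add(Mul(Pow(42, Rational(1, 2)), Mul(5, Pow(10, -1), 6)), -1401) = Add(Mul(Pow(42, Rational(1, 2)), Mul(5, Rational(1, 10), 6)), -1401) = Add(Mul(Pow(42, Rational(1, 2)), 3), -1401) = Add(Mul(3, Pow(42, Rational(1, 2))), -1401) = Add(-1401, Mul(3, Pow(42, Rational(1, 2))))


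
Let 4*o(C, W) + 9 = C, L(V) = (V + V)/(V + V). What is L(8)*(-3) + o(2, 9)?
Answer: -19/4 ≈ -4.7500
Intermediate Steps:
L(V) = 1 (L(V) = (2*V)/((2*V)) = (2*V)*(1/(2*V)) = 1)
o(C, W) = -9/4 + C/4
L(8)*(-3) + o(2, 9) = 1*(-3) + (-9/4 + (¼)*2) = -3 + (-9/4 + ½) = -3 - 7/4 = -19/4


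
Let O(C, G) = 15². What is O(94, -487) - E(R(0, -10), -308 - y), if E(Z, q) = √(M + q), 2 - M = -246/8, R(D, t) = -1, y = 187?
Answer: 225 - 43*I/2 ≈ 225.0 - 21.5*I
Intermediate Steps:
O(C, G) = 225
M = 131/4 (M = 2 - (-246)/8 = 2 - 1*(-123/4) = 2 + 123/4 = 131/4 ≈ 32.750)
E(Z, q) = √(131/4 + q)
O(94, -487) - E(R(0, -10), -308 - y) = 225 - √(131 + 4*(-308 - 1*187))/2 = 225 - √(131 + 4*(-308 - 187))/2 = 225 - √(131 + 4*(-495))/2 = 225 - √(131 - 1980)/2 = 225 - √(-1849)/2 = 225 - 43*I/2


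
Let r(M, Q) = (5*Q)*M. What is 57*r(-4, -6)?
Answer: 6840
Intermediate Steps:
r(M, Q) = 5*M*Q
57*r(-4, -6) = 57*(5*(-4)*(-6)) = 57*120 = 6840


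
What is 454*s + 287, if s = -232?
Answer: -105041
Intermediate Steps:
454*s + 287 = 454*(-232) + 287 = -105328 + 287 = -105041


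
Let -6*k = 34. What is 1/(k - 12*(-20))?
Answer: 3/703 ≈ 0.0042674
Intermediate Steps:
k = -17/3 (k = -⅙*34 = -17/3 ≈ -5.6667)
1/(k - 12*(-20)) = 1/(-17/3 - 12*(-20)) = 1/(-17/3 + 240) = 1/(703/3) = 3/703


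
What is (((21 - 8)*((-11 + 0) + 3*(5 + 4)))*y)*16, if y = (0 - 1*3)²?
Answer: 29952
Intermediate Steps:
y = 9 (y = (0 - 3)² = (-3)² = 9)
(((21 - 8)*((-11 + 0) + 3*(5 + 4)))*y)*16 = (((21 - 8)*((-11 + 0) + 3*(5 + 4)))*9)*16 = ((13*(-11 + 3*9))*9)*16 = ((13*(-11 + 27))*9)*16 = ((13*16)*9)*16 = (208*9)*16 = 1872*16 = 29952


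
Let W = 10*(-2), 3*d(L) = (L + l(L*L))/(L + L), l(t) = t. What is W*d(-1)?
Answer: 0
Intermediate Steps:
d(L) = (L + L²)/(6*L) (d(L) = ((L + L*L)/(L + L))/3 = ((L + L²)/((2*L)))/3 = ((L + L²)*(1/(2*L)))/3 = ((L + L²)/(2*L))/3 = (L + L²)/(6*L))
W = -20
W*d(-1) = -20*(⅙ + (⅙)*(-1)) = -20*(⅙ - ⅙) = -20*0 = 0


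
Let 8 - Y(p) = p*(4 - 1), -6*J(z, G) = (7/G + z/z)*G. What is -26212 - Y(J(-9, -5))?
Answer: -26221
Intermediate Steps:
J(z, G) = -G*(1 + 7/G)/6 (J(z, G) = -(7/G + z/z)*G/6 = -(7/G + 1)*G/6 = -(1 + 7/G)*G/6 = -G*(1 + 7/G)/6)
Y(p) = 8 - 3*p (Y(p) = 8 - p*(4 - 1) = 8 - p*3 = 8 - 3*p)
-26212 - Y(J(-9, -5)) = -26212 - (8 - 3*(-7/6 - 1/6*(-5))) = -26212 - (8 - 3*(-7/6 + 5/6)) = -26212 - (8 - 3*(-1/3)) = -26212 - (8 + 1) = -26212 - 1*9 = -26212 - 9 = -26221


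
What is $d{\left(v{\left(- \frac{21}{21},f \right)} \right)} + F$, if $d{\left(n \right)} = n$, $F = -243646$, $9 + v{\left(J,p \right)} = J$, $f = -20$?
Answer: $-243656$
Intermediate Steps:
$v{\left(J,p \right)} = -9 + J$
$d{\left(v{\left(- \frac{21}{21},f \right)} \right)} + F = \left(-9 - \frac{21}{21}\right) - 243646 = \left(-9 - 1\right) - 243646 = -10 - 243646 = -243656$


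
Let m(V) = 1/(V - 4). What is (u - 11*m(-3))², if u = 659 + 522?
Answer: 68525284/49 ≈ 1.3985e+6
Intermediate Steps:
m(V) = 1/(-4 + V)
u = 1181
(u - 11*m(-3))² = (1181 - 11/(-4 - 3))² = (1181 - 11/(-7))² = (1181 - 11*(-⅐))² = (1181 + 11/7)² = (8278/7)² = 68525284/49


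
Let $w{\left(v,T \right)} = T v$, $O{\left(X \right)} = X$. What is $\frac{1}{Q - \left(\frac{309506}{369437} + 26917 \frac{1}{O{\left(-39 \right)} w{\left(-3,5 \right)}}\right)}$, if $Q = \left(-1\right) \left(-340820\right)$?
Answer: $\frac{216120645}{73648113032161} \approx 2.9345 \cdot 10^{-6}$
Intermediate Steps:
$Q = 340820$
$\frac{1}{Q - \left(\frac{309506}{369437} + 26917 \frac{1}{O{\left(-39 \right)} w{\left(-3,5 \right)}}\right)} = \frac{1}{340820 - \left(\frac{26917}{585} + \frac{309506}{369437}\right)} = \frac{1}{340820 - \left(\frac{309506}{369437} + \frac{26917}{\left(-15\right) \left(-39\right)}\right)} = \frac{1}{340820 - \left(\frac{309506}{369437} + \frac{26917}{585}\right)} = \frac{1}{340820 - \frac{10125196739}{216120645}} = \frac{1}{\frac{73648113032161}{216120645}} = \frac{216120645}{73648113032161}$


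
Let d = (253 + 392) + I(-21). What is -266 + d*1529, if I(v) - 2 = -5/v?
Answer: 20776582/21 ≈ 9.8936e+5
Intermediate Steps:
I(v) = 2 - 5/v
d = 13592/21 (d = (253 + 392) + (2 - 5/(-21)) = 645 + (2 - 5*(-1/21)) = 645 + (2 + 5/21) = 645 + 47/21 = 13592/21 ≈ 647.24)
-266 + d*1529 = -266 + (13592/21)*1529 = -266 + 20782168/21 = 20776582/21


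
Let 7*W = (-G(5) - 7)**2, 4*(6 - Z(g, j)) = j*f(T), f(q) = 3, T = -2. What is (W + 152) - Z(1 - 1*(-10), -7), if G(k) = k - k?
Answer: 591/4 ≈ 147.75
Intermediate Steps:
G(k) = 0
Z(g, j) = 6 - 3*j/4 (Z(g, j) = 6 - j*3/4 = 6 - 3*j/4)
W = 7 (W = (-1*0 - 7)**2/7 = (0 - 7)**2/7 = (1/7)*(-7)**2 = (1/7)*49 = 7)
(W + 152) - Z(1 - 1*(-10), -7) = (7 + 152) - (6 - 3/4*(-7)) = 159 - (6 + 21/4) = 159 - 1*45/4 = 159 - 45/4 = 591/4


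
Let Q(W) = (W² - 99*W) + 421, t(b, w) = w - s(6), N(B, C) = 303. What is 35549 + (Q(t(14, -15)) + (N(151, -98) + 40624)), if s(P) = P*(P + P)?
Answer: 93079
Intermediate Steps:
s(P) = 2*P² (s(P) = P*(2*P) = 2*P²)
t(b, w) = -72 + w (t(b, w) = w - 2*6² = w - 2*36 = w - 1*72 = w - 72 = -72 + w)
Q(W) = 421 + W² - 99*W
35549 + (Q(t(14, -15)) + (N(151, -98) + 40624)) = 35549 + ((421 + (-72 - 15)² - 99*(-72 - 15)) + (303 + 40624)) = 35549 + ((421 + (-87)² - 99*(-87)) + 40927) = 35549 + ((421 + 7569 + 8613) + 40927) = 35549 + (16603 + 40927) = 35549 + 57530 = 93079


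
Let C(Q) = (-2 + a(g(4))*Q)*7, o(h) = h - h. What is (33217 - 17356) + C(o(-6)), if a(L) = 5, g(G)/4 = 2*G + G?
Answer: 15847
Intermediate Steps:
g(G) = 12*G (g(G) = 4*(2*G + G) = 4*(3*G) = 12*G)
o(h) = 0
C(Q) = -14 + 35*Q (C(Q) = (-2 + 5*Q)*7 = -14 + 35*Q)
(33217 - 17356) + C(o(-6)) = (33217 - 17356) + (-14 + 35*0) = 15861 + (-14 + 0) = 15861 - 14 = 15847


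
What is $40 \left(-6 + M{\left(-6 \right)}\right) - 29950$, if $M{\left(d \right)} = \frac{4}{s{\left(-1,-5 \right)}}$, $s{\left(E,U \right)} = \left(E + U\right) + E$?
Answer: $- \frac{211490}{7} \approx -30213.0$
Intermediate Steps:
$s{\left(E,U \right)} = U + 2 E$
$M{\left(d \right)} = - \frac{4}{7}$ ($M{\left(d \right)} = \frac{4}{-5 + 2 \left(-1\right)} = \frac{4}{-5 - 2} = \frac{4}{-7} = 4 \left(- \frac{1}{7}\right) = - \frac{4}{7}$)
$40 \left(-6 + M{\left(-6 \right)}\right) - 29950 = 40 \left(-6 - \frac{4}{7}\right) - 29950 = 40 \left(- \frac{46}{7}\right) - 29950 = - \frac{1840}{7} - 29950 = - \frac{211490}{7}$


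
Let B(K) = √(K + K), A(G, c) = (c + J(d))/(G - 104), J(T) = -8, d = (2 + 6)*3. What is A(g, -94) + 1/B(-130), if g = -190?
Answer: 17/49 - I*√65/130 ≈ 0.34694 - 0.062017*I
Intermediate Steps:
d = 24 (d = 8*3 = 24)
A(G, c) = (-8 + c)/(-104 + G) (A(G, c) = (c - 8)/(G - 104) = (-8 + c)/(-104 + G))
B(K) = √2*√K (B(K) = √(2*K) = √2*√K)
A(g, -94) + 1/B(-130) = (-8 - 94)/(-104 - 190) + 1/(√2*√(-130)) = -102/(-294) + 1/(√2*(I*√130)) = -1/294*(-102) + 1/(2*I*√65) = 17/49 - I*√65/130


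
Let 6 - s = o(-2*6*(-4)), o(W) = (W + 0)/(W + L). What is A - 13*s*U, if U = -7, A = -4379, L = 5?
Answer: -207517/53 ≈ -3915.4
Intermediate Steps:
o(W) = W/(5 + W) (o(W) = (W + 0)/(W + 5) = W/(5 + W))
s = 270/53 (s = 6 - -2*6*(-4)/(5 - 2*6*(-4)) = 6 - (-12*(-4))/(5 - 12*(-4)) = 6 - 48/(5 + 48) = 6 - 48/53 = 270/53 ≈ 5.0943)
A - 13*s*U = -4379 - 13*(270/53)*(-7) = -4379 - 3510*(-7)/53 = -4379 - 1*(-24570/53) = -4379 + 24570/53 = -207517/53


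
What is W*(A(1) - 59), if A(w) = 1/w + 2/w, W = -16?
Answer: 896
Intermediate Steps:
A(w) = 3/w (A(w) = 1/w + 2/w = 3/w)
W*(A(1) - 59) = -16*(3/1 - 59) = -16*(3*1 - 59) = -16*(3 - 59) = -16*(-56) = 896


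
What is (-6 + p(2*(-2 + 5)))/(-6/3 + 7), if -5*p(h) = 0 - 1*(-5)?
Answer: -7/5 ≈ -1.4000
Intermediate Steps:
p(h) = -1 (p(h) = -(0 - 1*(-5))/5 = -(0 + 5)/5 = -⅕*5 = -1)
(-6 + p(2*(-2 + 5)))/(-6/3 + 7) = (-6 - 1)/(-6/3 + 7) = -7/(-6*⅓ + 7) = -7/(-2 + 7) = -7/5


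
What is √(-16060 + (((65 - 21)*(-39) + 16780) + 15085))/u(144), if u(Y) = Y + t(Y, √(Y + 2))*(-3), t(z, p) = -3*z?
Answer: √14089/1440 ≈ 0.082429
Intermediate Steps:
u(Y) = 10*Y (u(Y) = Y - 3*Y*(-3) = Y + 9*Y = 10*Y)
√(-16060 + (((65 - 21)*(-39) + 16780) + 15085))/u(144) = √(-16060 + (((65 - 21)*(-39) + 16780) + 15085))/((10*144)) = √(-16060 + ((44*(-39) + 16780) + 15085))/1440 = √(-16060 + ((-1716 + 16780) + 15085))*(1/1440) = √(-16060 + (15064 + 15085))*(1/1440) = √(-16060 + 30149)*(1/1440) = √14089*(1/1440) = √14089/1440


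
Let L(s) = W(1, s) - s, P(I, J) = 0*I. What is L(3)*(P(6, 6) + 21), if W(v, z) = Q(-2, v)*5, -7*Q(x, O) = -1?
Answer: -48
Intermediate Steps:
Q(x, O) = ⅐ (Q(x, O) = -⅐*(-1) = ⅐)
W(v, z) = 5/7 (W(v, z) = (⅐)*5 = 5/7)
P(I, J) = 0
L(s) = 5/7 - s
L(3)*(P(6, 6) + 21) = (5/7 - 1*3)*(0 + 21) = (5/7 - 3)*21 = -16/7*21 = -48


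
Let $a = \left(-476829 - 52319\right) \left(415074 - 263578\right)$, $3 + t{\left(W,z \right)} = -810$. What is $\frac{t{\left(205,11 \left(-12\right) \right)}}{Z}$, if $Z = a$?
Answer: $\frac{813}{80163805408} \approx 1.0142 \cdot 10^{-8}$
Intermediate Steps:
$t{\left(W,z \right)} = -813$ ($t{\left(W,z \right)} = -3 - 810 = -813$)
$a = -80163805408$ ($a = \left(-529148\right) 151496 = -80163805408$)
$Z = -80163805408$
$\frac{t{\left(205,11 \left(-12\right) \right)}}{Z} = - \frac{813}{-80163805408} = \left(-813\right) \left(- \frac{1}{80163805408}\right) = \frac{813}{80163805408}$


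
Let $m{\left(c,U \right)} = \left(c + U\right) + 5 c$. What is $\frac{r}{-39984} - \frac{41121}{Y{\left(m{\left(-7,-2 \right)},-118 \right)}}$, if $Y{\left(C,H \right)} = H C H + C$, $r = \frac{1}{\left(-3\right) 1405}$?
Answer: $\frac{346511400623}{5162994975600} \approx 0.067114$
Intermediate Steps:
$m{\left(c,U \right)} = U + 6 c$ ($m{\left(c,U \right)} = \left(U + c\right) + 5 c = U + 6 c$)
$r = - \frac{1}{4215}$ ($r = \frac{1}{-4215} = - \frac{1}{4215} \approx -0.00023725$)
$Y{\left(C,H \right)} = C + C H^{2}$ ($Y{\left(C,H \right)} = C H H + C = C H^{2} + C = C + C H^{2}$)
$\frac{r}{-39984} - \frac{41121}{Y{\left(m{\left(-7,-2 \right)},-118 \right)}} = - \frac{1}{4215 \left(-39984\right)} - \frac{41121}{\left(-2 + 6 \left(-7\right)\right) \left(1 + \left(-118\right)^{2}\right)} = \left(- \frac{1}{4215}\right) \left(- \frac{1}{39984}\right) - \frac{41121}{\left(-2 - 42\right) \left(1 + 13924\right)} = \frac{1}{168532560} - \frac{41121}{\left(-44\right) 13925} = \frac{1}{168532560} - \frac{41121}{-612700} = \frac{1}{168532560} - - \frac{41121}{612700} = \frac{1}{168532560} + \frac{41121}{612700} = \frac{346511400623}{5162994975600}$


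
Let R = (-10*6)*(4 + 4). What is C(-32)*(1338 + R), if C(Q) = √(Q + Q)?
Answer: 6864*I ≈ 6864.0*I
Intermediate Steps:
R = -480 (R = -60*8 = -480)
C(Q) = √2*√Q (C(Q) = √(2*Q) = √2*√Q)
C(-32)*(1338 + R) = (√2*√(-32))*(1338 - 480) = (√2*(4*I*√2))*858 = (8*I)*858 = 6864*I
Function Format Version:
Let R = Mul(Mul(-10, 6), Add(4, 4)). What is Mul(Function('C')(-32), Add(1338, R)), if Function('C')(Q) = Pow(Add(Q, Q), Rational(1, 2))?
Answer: Mul(6864, I) ≈ Mul(6864.0, I)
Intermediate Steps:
R = -480 (R = Mul(-60, 8) = -480)
Function('C')(Q) = Mul(Pow(2, Rational(1, 2)), Pow(Q, Rational(1, 2))) (Function('C')(Q) = Pow(Mul(2, Q), Rational(1, 2)) = Mul(Pow(2, Rational(1, 2)), Pow(Q, Rational(1, 2))))
Mul(Function('C')(-32), Add(1338, R)) = Mul(Mul(Pow(2, Rational(1, 2)), Pow(-32, Rational(1, 2))), Add(1338, -480)) = Mul(Mul(Pow(2, Rational(1, 2)), Mul(4, I, Pow(2, Rational(1, 2)))), 858) = Mul(Mul(8, I), 858) = Mul(6864, I)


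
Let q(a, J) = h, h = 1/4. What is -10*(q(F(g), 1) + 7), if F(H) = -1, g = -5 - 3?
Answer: -145/2 ≈ -72.500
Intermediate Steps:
h = ¼ ≈ 0.25000
g = -8
q(a, J) = ¼
-10*(q(F(g), 1) + 7) = -10*(¼ + 7) = -10*29/4 = -145/2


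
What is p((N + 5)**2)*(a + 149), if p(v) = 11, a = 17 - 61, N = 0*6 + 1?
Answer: 1155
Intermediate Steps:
N = 1 (N = 0 + 1 = 1)
a = -44
p((N + 5)**2)*(a + 149) = 11*(-44 + 149) = 11*105 = 1155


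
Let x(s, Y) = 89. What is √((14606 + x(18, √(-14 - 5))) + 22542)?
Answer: √37237 ≈ 192.97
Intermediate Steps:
√((14606 + x(18, √(-14 - 5))) + 22542) = √((14606 + 89) + 22542) = √(14695 + 22542) = √37237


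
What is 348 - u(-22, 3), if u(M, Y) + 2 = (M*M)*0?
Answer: 350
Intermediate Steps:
u(M, Y) = -2 (u(M, Y) = -2 + (M*M)*0 = -2 + M²*0 = -2 + 0 = -2)
348 - u(-22, 3) = 348 - 1*(-2) = 348 + 2 = 350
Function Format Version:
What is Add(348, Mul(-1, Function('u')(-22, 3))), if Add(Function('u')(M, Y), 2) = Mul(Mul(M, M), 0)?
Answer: 350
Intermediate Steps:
Function('u')(M, Y) = -2 (Function('u')(M, Y) = Add(-2, Mul(Mul(M, M), 0)) = Add(-2, Mul(Pow(M, 2), 0)) = Add(-2, 0) = -2)
Add(348, Mul(-1, Function('u')(-22, 3))) = Add(348, Mul(-1, -2)) = Add(348, 2) = 350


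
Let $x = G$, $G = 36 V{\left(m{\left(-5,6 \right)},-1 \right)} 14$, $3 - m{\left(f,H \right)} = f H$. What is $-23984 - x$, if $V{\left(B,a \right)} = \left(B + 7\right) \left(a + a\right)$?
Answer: $16336$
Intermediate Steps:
$m{\left(f,H \right)} = 3 - H f$ ($m{\left(f,H \right)} = 3 - f H = 3 - H f$)
$V{\left(B,a \right)} = 2 a \left(7 + B\right)$ ($V{\left(B,a \right)} = \left(7 + B\right) 2 a = 2 a \left(7 + B\right)$)
$G = -40320$ ($G = 36 \cdot 2 \left(-1\right) \left(7 - \left(-3 + 6 \left(-5\right)\right)\right) 14 = 36 \cdot 2 \left(-1\right) \left(7 + \left(3 + 30\right)\right) 14 = 36 \cdot 2 \left(-1\right) \left(7 + 33\right) 14 = 36 \cdot 2 \left(-1\right) 40 \cdot 14 = 36 \left(-80\right) 14 = \left(-2880\right) 14 = -40320$)
$x = -40320$
$-23984 - x = -23984 - -40320 = -23984 + 40320 = 16336$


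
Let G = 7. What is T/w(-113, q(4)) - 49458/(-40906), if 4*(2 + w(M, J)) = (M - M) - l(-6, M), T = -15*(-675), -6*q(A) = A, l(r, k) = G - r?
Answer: -275942397/143171 ≈ -1927.4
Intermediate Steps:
l(r, k) = 7 - r
q(A) = -A/6
T = 10125
w(M, J) = -21/4 (w(M, J) = -2 + ((M - M) - (7 - 1*(-6)))/4 = -2 + (0 - (7 + 6))/4 = -2 + (0 - 1*13)/4 = -2 + (0 - 13)/4 = -2 + (1/4)*(-13) = -2 - 13/4 = -21/4)
T/w(-113, q(4)) - 49458/(-40906) = 10125/(-21/4) - 49458/(-40906) = 10125*(-4/21) - 49458*(-1/40906) = -13500/7 + 24729/20453 = -275942397/143171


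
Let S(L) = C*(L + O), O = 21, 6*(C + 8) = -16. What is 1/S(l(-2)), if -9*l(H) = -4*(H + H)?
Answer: -27/5536 ≈ -0.0048772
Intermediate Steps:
C = -32/3 (C = -8 + (1/6)*(-16) = -8 - 8/3 = -32/3 ≈ -10.667)
l(H) = 8*H/9 (l(H) = -(-4)*(H + H)/9 = -(-4)*2*H/9 = -(-8)*H/9 = 8*H/9)
S(L) = -224 - 32*L/3 (S(L) = -32*(L + 21)/3 = -32*(21 + L)/3 = -224 - 32*L/3)
1/S(l(-2)) = 1/(-224 - 256*(-2)/27) = 1/(-224 - 32/3*(-16/9)) = 1/(-224 + 512/27) = 1/(-5536/27) = -27/5536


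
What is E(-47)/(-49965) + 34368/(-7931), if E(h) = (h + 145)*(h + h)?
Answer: -1644136748/396272415 ≈ -4.1490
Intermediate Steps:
E(h) = 2*h*(145 + h) (E(h) = (145 + h)*(2*h) = 2*h*(145 + h))
E(-47)/(-49965) + 34368/(-7931) = (2*(-47)*(145 - 47))/(-49965) + 34368/(-7931) = (2*(-47)*98)*(-1/49965) + 34368*(-1/7931) = -9212*(-1/49965) - 34368/7931 = 9212/49965 - 34368/7931 = -1644136748/396272415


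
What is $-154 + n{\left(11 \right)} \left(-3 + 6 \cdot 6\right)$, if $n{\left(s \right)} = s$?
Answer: $209$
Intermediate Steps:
$-154 + n{\left(11 \right)} \left(-3 + 6 \cdot 6\right) = -154 + 11 \left(-3 + 6 \cdot 6\right) = -154 + 11 \left(-3 + 36\right) = -154 + 11 \cdot 33 = -154 + 363 = 209$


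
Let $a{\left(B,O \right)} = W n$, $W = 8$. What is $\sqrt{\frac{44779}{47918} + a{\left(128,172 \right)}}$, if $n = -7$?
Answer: $\frac{3 i \sqrt{14048647158}}{47918} \approx 7.4206 i$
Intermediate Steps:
$a{\left(B,O \right)} = -56$ ($a{\left(B,O \right)} = 8 \left(-7\right) = -56$)
$\sqrt{\frac{44779}{47918} + a{\left(128,172 \right)}} = \sqrt{\frac{44779}{47918} - 56} = \sqrt{- \frac{2638629}{47918}} = \frac{3 i \sqrt{14048647158}}{47918}$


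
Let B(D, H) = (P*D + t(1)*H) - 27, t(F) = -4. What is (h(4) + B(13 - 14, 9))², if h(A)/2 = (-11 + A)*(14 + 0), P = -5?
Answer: 64516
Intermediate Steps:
B(D, H) = -27 - 5*D - 4*H (B(D, H) = (-5*D - 4*H) - 27 = -27 - 5*D - 4*H)
h(A) = -308 + 28*A (h(A) = 2*((-11 + A)*(14 + 0)) = 2*((-11 + A)*14) = 2*(-154 + 14*A) = -308 + 28*A)
(h(4) + B(13 - 14, 9))² = ((-308 + 28*4) + (-27 - 5*(13 - 14) - 4*9))² = ((-308 + 112) + (-27 - 5*(-1) - 36))² = (-196 + (-27 + 5 - 36))² = (-196 - 58)² = (-254)² = 64516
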